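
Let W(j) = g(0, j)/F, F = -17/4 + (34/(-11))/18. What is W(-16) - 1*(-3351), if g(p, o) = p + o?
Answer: 5873937/1751 ≈ 3354.6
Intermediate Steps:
g(p, o) = o + p
F = -1751/396 (F = -17*¼ + (34*(-1/11))*(1/18) = -17/4 - 34/11*1/18 = -17/4 - 17/99 = -1751/396 ≈ -4.4217)
W(j) = -396*j/1751 (W(j) = (j + 0)/(-1751/396) = j*(-396/1751) = -396*j/1751)
W(-16) - 1*(-3351) = -396/1751*(-16) - 1*(-3351) = 6336/1751 + 3351 = 5873937/1751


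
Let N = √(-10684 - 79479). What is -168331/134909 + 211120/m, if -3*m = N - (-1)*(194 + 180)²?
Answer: (-168331*√90163 + 108991431196*I)/(134909*(√90163 - 139876*I)) ≈ -5.7757 + 0.0097202*I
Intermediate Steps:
N = I*√90163 (N = √(-90163) = I*√90163 ≈ 300.27*I)
m = -139876/3 - I*√90163/3 (m = -(I*√90163 - (-1)*(194 + 180)²)/3 = -(I*√90163 - (-1)*374²)/3 = -(I*√90163 - (-1)*139876)/3 = -(I*√90163 - 1*(-139876))/3 = -(I*√90163 + 139876)/3 = -(139876 + I*√90163)/3 = -139876/3 - I*√90163/3 ≈ -46625.0 - 100.09*I)
-168331/134909 + 211120/m = -168331/134909 + 211120/(-139876/3 - I*√90163/3)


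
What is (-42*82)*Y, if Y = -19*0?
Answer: 0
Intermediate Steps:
Y = 0
(-42*82)*Y = -42*82*0 = -3444*0 = 0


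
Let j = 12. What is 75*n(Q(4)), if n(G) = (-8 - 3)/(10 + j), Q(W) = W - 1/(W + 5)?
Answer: -75/2 ≈ -37.500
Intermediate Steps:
Q(W) = W - 1/(5 + W)
n(G) = -½ (n(G) = (-8 - 3)/(10 + 12) = -11/22 = -11*1/22 = -½)
75*n(Q(4)) = 75*(-½) = -75/2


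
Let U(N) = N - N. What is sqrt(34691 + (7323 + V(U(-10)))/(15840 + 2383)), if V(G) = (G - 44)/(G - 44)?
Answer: sqrt(11520241961991)/18223 ≈ 186.26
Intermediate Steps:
U(N) = 0
V(G) = 1 (V(G) = (-44 + G)/(-44 + G) = 1)
sqrt(34691 + (7323 + V(U(-10)))/(15840 + 2383)) = sqrt(34691 + (7323 + 1)/(15840 + 2383)) = sqrt(34691 + 7324/18223) = sqrt(632181417/18223) = sqrt(11520241961991)/18223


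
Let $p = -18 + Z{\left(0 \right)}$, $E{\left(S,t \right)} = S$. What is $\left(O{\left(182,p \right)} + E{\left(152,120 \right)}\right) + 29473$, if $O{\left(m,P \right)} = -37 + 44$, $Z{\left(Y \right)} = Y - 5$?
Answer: $29632$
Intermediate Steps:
$Z{\left(Y \right)} = -5 + Y$
$p = -23$ ($p = -18 + \left(-5 + 0\right) = -18 - 5 = -23$)
$O{\left(m,P \right)} = 7$
$\left(O{\left(182,p \right)} + E{\left(152,120 \right)}\right) + 29473 = \left(7 + 152\right) + 29473 = 159 + 29473 = 29632$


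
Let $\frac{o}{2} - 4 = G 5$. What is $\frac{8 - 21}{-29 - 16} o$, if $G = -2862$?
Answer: $- \frac{371956}{45} \approx -8265.7$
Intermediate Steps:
$o = -28612$ ($o = 8 + 2 \left(\left(-2862\right) 5\right) = 8 + 2 \left(-14310\right) = 8 - 28620 = -28612$)
$\frac{8 - 21}{-29 - 16} o = \frac{8 - 21}{-29 - 16} \left(-28612\right) = - \frac{13}{-45} \left(-28612\right) = \left(-13\right) \left(- \frac{1}{45}\right) \left(-28612\right) = \frac{13}{45} \left(-28612\right) = - \frac{371956}{45}$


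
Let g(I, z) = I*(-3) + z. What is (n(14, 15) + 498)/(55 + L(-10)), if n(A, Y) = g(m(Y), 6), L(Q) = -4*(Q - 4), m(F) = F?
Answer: 153/37 ≈ 4.1351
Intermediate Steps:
g(I, z) = z - 3*I (g(I, z) = -3*I + z = z - 3*I)
L(Q) = 16 - 4*Q (L(Q) = -4*(-4 + Q) = 16 - 4*Q)
n(A, Y) = 6 - 3*Y
(n(14, 15) + 498)/(55 + L(-10)) = ((6 - 3*15) + 498)/(55 + (16 - 4*(-10))) = ((6 - 45) + 498)/(55 + (16 + 40)) = (-39 + 498)/(55 + 56) = 459/111 = 459*(1/111) = 153/37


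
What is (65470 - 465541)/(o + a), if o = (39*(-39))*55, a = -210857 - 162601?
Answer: 133357/152371 ≈ 0.87521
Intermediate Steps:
a = -373458
o = -83655 (o = -1521*55 = -83655)
(65470 - 465541)/(o + a) = (65470 - 465541)/(-83655 - 373458) = -400071/(-457113) = -400071*(-1/457113) = 133357/152371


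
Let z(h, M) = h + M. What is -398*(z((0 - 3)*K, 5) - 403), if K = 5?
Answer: 164374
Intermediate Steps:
z(h, M) = M + h
-398*(z((0 - 3)*K, 5) - 403) = -398*((5 + (0 - 3)*5) - 403) = -398*((5 - 3*5) - 403) = -398*((5 - 15) - 403) = -398*(-10 - 403) = -398*(-413) = 164374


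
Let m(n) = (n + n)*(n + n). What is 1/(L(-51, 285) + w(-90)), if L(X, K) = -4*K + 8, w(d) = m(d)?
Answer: 1/31268 ≈ 3.1982e-5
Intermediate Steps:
m(n) = 4*n² (m(n) = (2*n)*(2*n) = 4*n²)
w(d) = 4*d²
L(X, K) = 8 - 4*K
1/(L(-51, 285) + w(-90)) = 1/((8 - 4*285) + 4*(-90)²) = 1/((8 - 1140) + 4*8100) = 1/(-1132 + 32400) = 1/31268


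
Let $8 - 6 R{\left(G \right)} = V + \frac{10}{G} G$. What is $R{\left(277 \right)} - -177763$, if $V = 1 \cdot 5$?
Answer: $\frac{1066571}{6} \approx 1.7776 \cdot 10^{5}$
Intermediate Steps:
$V = 5$
$R{\left(G \right)} = - \frac{7}{6}$ ($R{\left(G \right)} = \frac{4}{3} - \frac{5 + \frac{10}{G} G}{6} = \frac{4}{3} - \frac{5 + 10}{6} = \frac{4}{3} - \frac{5}{2} = - \frac{7}{6}$)
$R{\left(277 \right)} - -177763 = - \frac{7}{6} - -177763 = - \frac{7}{6} + 177763 = \frac{1066571}{6}$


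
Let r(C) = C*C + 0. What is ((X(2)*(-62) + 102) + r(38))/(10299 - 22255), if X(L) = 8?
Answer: -75/854 ≈ -0.087822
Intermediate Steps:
r(C) = C**2 (r(C) = C**2 + 0 = C**2)
((X(2)*(-62) + 102) + r(38))/(10299 - 22255) = ((8*(-62) + 102) + 38**2)/(10299 - 22255) = ((-496 + 102) + 1444)/(-11956) = (-394 + 1444)*(-1/11956) = 1050*(-1/11956) = -75/854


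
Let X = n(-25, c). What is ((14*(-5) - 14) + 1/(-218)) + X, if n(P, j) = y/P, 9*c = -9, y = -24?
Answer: -452593/5450 ≈ -83.045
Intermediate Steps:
c = -1 (c = (⅑)*(-9) = -1)
n(P, j) = -24/P
X = 24/25 (X = -24/(-25) = -24*(-1/25) = 24/25 ≈ 0.96000)
((14*(-5) - 14) + 1/(-218)) + X = ((14*(-5) - 14) + 1/(-218)) + 24/25 = ((-70 - 14) - 1/218) + 24/25 = (-84 - 1/218) + 24/25 = -18313/218 + 24/25 = -452593/5450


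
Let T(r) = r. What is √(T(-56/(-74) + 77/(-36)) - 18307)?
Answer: I*√902310305/222 ≈ 135.31*I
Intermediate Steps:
√(T(-56/(-74) + 77/(-36)) - 18307) = √((-56/(-74) + 77/(-36)) - 18307) = √((-56*(-1/74) + 77*(-1/36)) - 18307) = √((28/37 - 77/36) - 18307) = √(-1841/1332 - 18307) = √(-24386765/1332) = I*√902310305/222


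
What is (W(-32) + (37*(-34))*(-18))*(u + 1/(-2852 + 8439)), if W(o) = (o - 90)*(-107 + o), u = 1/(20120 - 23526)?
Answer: -43185981/9514661 ≈ -4.5389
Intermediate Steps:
u = -1/3406 (u = 1/(-3406) = -1/3406 ≈ -0.00029360)
W(o) = (-107 + o)*(-90 + o) (W(o) = (-90 + o)*(-107 + o) = (-107 + o)*(-90 + o))
(W(-32) + (37*(-34))*(-18))*(u + 1/(-2852 + 8439)) = ((9630 + (-32)**2 - 197*(-32)) + (37*(-34))*(-18))*(-1/3406 + 1/(-2852 + 8439)) = ((9630 + 1024 + 6304) - 1258*(-18))*(-1/3406 + 1/5587) = (16958 + 22644)*(-1/3406 + 1/5587) = 39602*(-2181/19029322) = -43185981/9514661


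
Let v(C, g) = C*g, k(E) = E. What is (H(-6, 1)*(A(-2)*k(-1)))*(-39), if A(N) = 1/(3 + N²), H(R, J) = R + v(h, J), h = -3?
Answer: -351/7 ≈ -50.143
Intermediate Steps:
H(R, J) = R - 3*J
(H(-6, 1)*(A(-2)*k(-1)))*(-39) = ((-6 - 3*1)*(-1/(3 + (-2)²)))*(-39) = ((-6 - 3)*(-1/(3 + 4)))*(-39) = -9*(-1)/7*(-39) = -9*(-⅐)*(-39) = (9/7)*(-39) = -351/7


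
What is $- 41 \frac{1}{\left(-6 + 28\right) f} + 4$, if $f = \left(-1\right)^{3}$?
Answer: $\frac{129}{22} \approx 5.8636$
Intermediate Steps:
$f = -1$
$- 41 \frac{1}{\left(-6 + 28\right) f} + 4 = - 41 \frac{1}{\left(-6 + 28\right) \left(-1\right)} + 4 = - 41 \cdot \frac{1}{22} \left(-1\right) + 4 = \left(-41\right) \left(- \frac{1}{22}\right) + 4 = \frac{41}{22} + 4 = \frac{129}{22}$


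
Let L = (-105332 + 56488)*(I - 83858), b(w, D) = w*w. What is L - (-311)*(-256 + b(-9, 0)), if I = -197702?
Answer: 13752462215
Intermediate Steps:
b(w, D) = w**2
L = 13752516640 (L = (-105332 + 56488)*(-197702 - 83858) = -48844*(-281560) = 13752516640)
L - (-311)*(-256 + b(-9, 0)) = 13752516640 - (-311)*(-256 + (-9)**2) = 13752516640 - (-311)*(-256 + 81) = 13752516640 - (-311)*(-175) = 13752516640 - 1*54425 = 13752516640 - 54425 = 13752462215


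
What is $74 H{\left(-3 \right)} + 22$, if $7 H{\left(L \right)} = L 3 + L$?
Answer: $- \frac{734}{7} \approx -104.86$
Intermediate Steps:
$H{\left(L \right)} = \frac{4 L}{7}$ ($H{\left(L \right)} = \frac{L 3 + L}{7} = \frac{3 L + L}{7} = \frac{4 L}{7}$)
$74 H{\left(-3 \right)} + 22 = 74 \cdot \frac{4}{7} \left(-3\right) + 22 = 74 \left(- \frac{12}{7}\right) + 22 = - \frac{888}{7} + 22 = - \frac{734}{7}$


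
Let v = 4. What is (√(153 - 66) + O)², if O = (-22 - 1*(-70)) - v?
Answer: (44 + √87)² ≈ 2843.8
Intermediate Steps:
O = 44 (O = (-22 - 1*(-70)) - 1*4 = (-22 + 70) - 4 = 48 - 4 = 44)
(√(153 - 66) + O)² = (√(153 - 66) + 44)² = (√87 + 44)² = (44 + √87)²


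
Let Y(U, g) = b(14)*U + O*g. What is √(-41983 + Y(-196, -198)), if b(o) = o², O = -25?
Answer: 19*I*√209 ≈ 274.68*I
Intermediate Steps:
Y(U, g) = -25*g + 196*U (Y(U, g) = 14²*U - 25*g = 196*U - 25*g = -25*g + 196*U)
√(-41983 + Y(-196, -198)) = √(-41983 + (-25*(-198) + 196*(-196))) = √(-41983 + (4950 - 38416)) = √(-41983 - 33466) = √(-75449) = 19*I*√209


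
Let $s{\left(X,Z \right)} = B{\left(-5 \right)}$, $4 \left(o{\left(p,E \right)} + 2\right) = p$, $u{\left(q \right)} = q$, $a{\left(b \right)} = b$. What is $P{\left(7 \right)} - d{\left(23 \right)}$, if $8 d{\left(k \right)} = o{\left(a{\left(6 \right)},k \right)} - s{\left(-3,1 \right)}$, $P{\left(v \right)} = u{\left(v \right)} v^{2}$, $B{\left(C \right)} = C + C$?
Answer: $\frac{5469}{16} \approx 341.81$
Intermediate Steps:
$B{\left(C \right)} = 2 C$
$o{\left(p,E \right)} = -2 + \frac{p}{4}$
$P{\left(v \right)} = v^{3}$ ($P{\left(v \right)} = v v^{2} = v^{3}$)
$s{\left(X,Z \right)} = -10$ ($s{\left(X,Z \right)} = 2 \left(-5\right) = -10$)
$d{\left(k \right)} = \frac{19}{16}$ ($d{\left(k \right)} = \frac{\left(-2 + \frac{1}{4} \cdot 6\right) - -10}{8} = \frac{\left(-2 + \frac{3}{2}\right) + 10}{8} = \frac{- \frac{1}{2} + 10}{8} = \frac{1}{8} \cdot \frac{19}{2} = \frac{19}{16}$)
$P{\left(7 \right)} - d{\left(23 \right)} = 7^{3} - \frac{19}{16} = 343 - \frac{19}{16} = \frac{5469}{16}$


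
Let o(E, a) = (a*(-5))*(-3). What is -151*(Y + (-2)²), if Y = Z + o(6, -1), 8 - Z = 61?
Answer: 9664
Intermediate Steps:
Z = -53 (Z = 8 - 1*61 = 8 - 61 = -53)
o(E, a) = 15*a (o(E, a) = -5*a*(-3) = 15*a)
Y = -68 (Y = -53 + 15*(-1) = -53 - 15 = -68)
-151*(Y + (-2)²) = -151*(-68 + (-2)²) = -151*(-68 + 4) = -151*(-64) = 9664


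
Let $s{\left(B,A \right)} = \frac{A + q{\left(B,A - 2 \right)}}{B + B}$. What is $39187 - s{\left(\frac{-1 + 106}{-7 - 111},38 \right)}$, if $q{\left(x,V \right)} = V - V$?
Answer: $\frac{4116877}{105} \approx 39208.0$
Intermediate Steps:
$q{\left(x,V \right)} = 0$
$s{\left(B,A \right)} = \frac{A}{2 B}$ ($s{\left(B,A \right)} = \frac{A + 0}{B + B} = \frac{A}{2 B}$)
$39187 - s{\left(\frac{-1 + 106}{-7 - 111},38 \right)} = 39187 - \frac{1}{2} \cdot 38 \frac{1}{\left(-1 + 106\right) \frac{1}{-7 - 111}} = 39187 - \frac{1}{2} \cdot 38 \frac{1}{105 \frac{1}{-118}} = 39187 - \frac{1}{2} \cdot 38 \frac{1}{105 \left(- \frac{1}{118}\right)} = 39187 - \frac{1}{2} \cdot 38 \frac{1}{- \frac{105}{118}} = 39187 - \frac{1}{2} \cdot 38 \left(- \frac{118}{105}\right) = 39187 - - \frac{2242}{105} = 39187 + \frac{2242}{105} = \frac{4116877}{105}$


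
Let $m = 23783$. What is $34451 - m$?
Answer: $10668$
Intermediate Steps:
$34451 - m = 34451 - 23783 = 10668$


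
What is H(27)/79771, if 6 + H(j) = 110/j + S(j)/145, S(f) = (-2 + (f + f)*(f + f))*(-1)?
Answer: -86218/312303465 ≈ -0.00027607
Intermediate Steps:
S(f) = 2 - 4*f² (S(f) = (-2 + (2*f)*(2*f))*(-1) = (-2 + 4*f²)*(-1) = 2 - 4*f²)
H(j) = -868/145 + 110/j - 4*j²/145 (H(j) = -6 + (110/j + (2 - 4*j²)/145) = -6 + (110/j + (2 - 4*j²)*(1/145)) = -6 + (110/j + (2/145 - 4*j²/145)) = -6 + (2/145 + 110/j - 4*j²/145) = -868/145 + 110/j - 4*j²/145)
H(27)/79771 = ((2/145)*(7975 - 434*27 - 2*27³)/27)/79771 = ((2/145)*(1/27)*(7975 - 11718 - 2*19683))*(1/79771) = ((2/145)*(1/27)*(7975 - 11718 - 39366))*(1/79771) = ((2/145)*(1/27)*(-43109))*(1/79771) = -86218/3915*1/79771 = -86218/312303465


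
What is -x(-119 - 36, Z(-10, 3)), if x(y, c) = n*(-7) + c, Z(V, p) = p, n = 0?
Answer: -3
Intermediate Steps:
x(y, c) = c (x(y, c) = 0*(-7) + c = 0 + c = c)
-x(-119 - 36, Z(-10, 3)) = -1*3 = -3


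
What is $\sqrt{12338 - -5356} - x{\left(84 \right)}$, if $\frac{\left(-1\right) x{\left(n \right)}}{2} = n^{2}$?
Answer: $14112 + 3 \sqrt{1966} \approx 14245.0$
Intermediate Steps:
$x{\left(n \right)} = - 2 n^{2}$
$\sqrt{12338 - -5356} - x{\left(84 \right)} = \sqrt{12338 - -5356} - - 2 \cdot 84^{2} = \sqrt{12338 + \left(-3046 + 8402\right)} - \left(-2\right) 7056 = \sqrt{12338 + 5356} - -14112 = \sqrt{17694} + 14112 = 3 \sqrt{1966} + 14112 = 14112 + 3 \sqrt{1966}$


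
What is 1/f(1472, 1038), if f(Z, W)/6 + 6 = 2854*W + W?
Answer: 1/17780904 ≈ 5.6240e-8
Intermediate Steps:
f(Z, W) = -36 + 17130*W (f(Z, W) = -36 + 6*(2854*W + W) = -36 + 6*(2855*W) = -36 + 17130*W)
1/f(1472, 1038) = 1/(-36 + 17130*1038) = 1/(-36 + 17780940) = 1/17780904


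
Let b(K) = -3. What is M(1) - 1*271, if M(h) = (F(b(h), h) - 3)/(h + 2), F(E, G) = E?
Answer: -273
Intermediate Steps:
M(h) = -6/(2 + h) (M(h) = (-3 - 3)/(h + 2) = -6/(2 + h))
M(1) - 1*271 = -6/(2 + 1) - 1*271 = -6/3 - 271 = -6*1/3 - 271 = -2 - 271 = -273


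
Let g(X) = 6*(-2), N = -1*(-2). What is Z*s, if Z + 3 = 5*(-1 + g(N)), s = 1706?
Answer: -116008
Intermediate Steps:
N = 2
g(X) = -12
Z = -68 (Z = -3 + 5*(-1 - 12) = -3 + 5*(-13) = -3 - 65 = -68)
Z*s = -68*1706 = -116008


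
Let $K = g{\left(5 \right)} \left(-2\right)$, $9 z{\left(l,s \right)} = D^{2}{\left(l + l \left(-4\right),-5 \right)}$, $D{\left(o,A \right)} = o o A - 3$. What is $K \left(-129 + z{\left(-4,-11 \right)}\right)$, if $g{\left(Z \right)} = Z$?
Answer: $-579520$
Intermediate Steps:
$D{\left(o,A \right)} = -3 + A o^{2}$ ($D{\left(o,A \right)} = o^{2} A - 3 = A o^{2} - 3 = -3 + A o^{2}$)
$z{\left(l,s \right)} = \frac{\left(-3 - 45 l^{2}\right)^{2}}{9}$ ($z{\left(l,s \right)} = \frac{\left(-3 - 5 \left(l + l \left(-4\right)\right)^{2}\right)^{2}}{9} = \frac{\left(-3 - 5 \left(l - 4 l\right)^{2}\right)^{2}}{9} = \frac{\left(-3 - 5 \left(- 3 l\right)^{2}\right)^{2}}{9} = \frac{\left(-3 - 5 \cdot 9 l^{2}\right)^{2}}{9} = \frac{\left(-3 - 45 l^{2}\right)^{2}}{9}$)
$K = -10$ ($K = 5 \left(-2\right) = -10$)
$K \left(-129 + z{\left(-4,-11 \right)}\right) = - 10 \left(-129 + \left(1 + 15 \left(-4\right)^{2}\right)^{2}\right) = - 10 \left(-129 + \left(1 + 15 \cdot 16\right)^{2}\right) = - 10 \left(-129 + \left(1 + 240\right)^{2}\right) = - 10 \left(-129 + 241^{2}\right) = - 10 \left(-129 + 58081\right) = \left(-10\right) 57952 = -579520$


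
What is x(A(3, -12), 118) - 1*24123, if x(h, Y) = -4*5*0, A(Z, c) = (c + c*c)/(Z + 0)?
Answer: -24123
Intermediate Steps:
A(Z, c) = (c + c²)/Z
x(h, Y) = 0 (x(h, Y) = -20*0 = 0)
x(A(3, -12), 118) - 1*24123 = 0 - 1*24123 = 0 - 24123 = -24123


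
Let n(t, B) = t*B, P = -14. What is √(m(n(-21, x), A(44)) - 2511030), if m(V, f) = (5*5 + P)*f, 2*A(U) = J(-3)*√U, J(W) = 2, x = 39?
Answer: √(-2511030 + 22*√11) ≈ 1584.6*I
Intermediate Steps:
A(U) = √U (A(U) = (2*√U)/2 = √U)
n(t, B) = B*t
m(V, f) = 11*f (m(V, f) = (5*5 - 14)*f = (25 - 14)*f = 11*f)
√(m(n(-21, x), A(44)) - 2511030) = √(11*√44 - 2511030) = √(11*(2*√11) - 2511030) = √(22*√11 - 2511030) = √(-2511030 + 22*√11)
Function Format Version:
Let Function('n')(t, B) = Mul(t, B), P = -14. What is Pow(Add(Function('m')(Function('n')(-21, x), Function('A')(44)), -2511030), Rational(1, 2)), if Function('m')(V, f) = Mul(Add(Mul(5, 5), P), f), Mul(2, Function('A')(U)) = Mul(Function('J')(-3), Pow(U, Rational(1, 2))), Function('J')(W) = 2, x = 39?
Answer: Pow(Add(-2511030, Mul(22, Pow(11, Rational(1, 2)))), Rational(1, 2)) ≈ Mul(1584.6, I)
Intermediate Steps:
Function('A')(U) = Pow(U, Rational(1, 2)) (Function('A')(U) = Mul(Rational(1, 2), Mul(2, Pow(U, Rational(1, 2)))) = Pow(U, Rational(1, 2)))
Function('n')(t, B) = Mul(B, t)
Function('m')(V, f) = Mul(11, f) (Function('m')(V, f) = Mul(Add(Mul(5, 5), -14), f) = Mul(Add(25, -14), f) = Mul(11, f))
Pow(Add(Function('m')(Function('n')(-21, x), Function('A')(44)), -2511030), Rational(1, 2)) = Pow(Add(Mul(11, Pow(44, Rational(1, 2))), -2511030), Rational(1, 2)) = Pow(Add(Mul(11, Mul(2, Pow(11, Rational(1, 2)))), -2511030), Rational(1, 2)) = Pow(Add(Mul(22, Pow(11, Rational(1, 2))), -2511030), Rational(1, 2)) = Pow(Add(-2511030, Mul(22, Pow(11, Rational(1, 2)))), Rational(1, 2))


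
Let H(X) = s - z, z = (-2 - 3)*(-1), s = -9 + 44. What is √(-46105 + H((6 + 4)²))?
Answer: 5*I*√1843 ≈ 214.65*I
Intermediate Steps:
s = 35
z = 5 (z = -5*(-1) = 5)
H(X) = 30 (H(X) = 35 - 1*5 = 35 - 5 = 30)
√(-46105 + H((6 + 4)²)) = √(-46105 + 30) = √(-46075) = 5*I*√1843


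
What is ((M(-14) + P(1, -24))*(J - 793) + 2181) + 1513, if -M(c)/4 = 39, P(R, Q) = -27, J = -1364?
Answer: 398425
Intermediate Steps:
M(c) = -156 (M(c) = -4*39 = -156)
((M(-14) + P(1, -24))*(J - 793) + 2181) + 1513 = ((-156 - 27)*(-1364 - 793) + 2181) + 1513 = (-183*(-2157) + 2181) + 1513 = (394731 + 2181) + 1513 = 396912 + 1513 = 398425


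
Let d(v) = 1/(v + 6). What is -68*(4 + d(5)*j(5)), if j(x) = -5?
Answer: -2652/11 ≈ -241.09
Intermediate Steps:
d(v) = 1/(6 + v)
-68*(4 + d(5)*j(5)) = -68*(4 - 5/(6 + 5)) = -68*(4 - 5/11) = -68*39/11 = -2652/11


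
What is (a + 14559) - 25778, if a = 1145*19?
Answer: 10536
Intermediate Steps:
a = 21755
(a + 14559) - 25778 = (21755 + 14559) - 25778 = 36314 - 25778 = 10536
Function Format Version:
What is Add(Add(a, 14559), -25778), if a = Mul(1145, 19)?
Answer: 10536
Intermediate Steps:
a = 21755
Add(Add(a, 14559), -25778) = Add(Add(21755, 14559), -25778) = Add(36314, -25778) = 10536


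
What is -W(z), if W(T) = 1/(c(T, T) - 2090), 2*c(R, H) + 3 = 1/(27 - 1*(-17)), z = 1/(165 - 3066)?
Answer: 88/184051 ≈ 0.00047813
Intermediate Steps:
z = -1/2901 (z = 1/(-2901) = -1/2901 ≈ -0.00034471)
c(R, H) = -131/88 (c(R, H) = -3/2 + 1/(2*(27 - 1*(-17))) = -3/2 + 1/(2*(27 + 17)) = -3/2 + (½)/44 = -3/2 + (½)*(1/44) = -3/2 + 1/88 = -131/88)
W(T) = -88/184051 (W(T) = 1/(-131/88 - 2090) = 1/(-184051/88) = -88/184051)
-W(z) = -1*(-88/184051) = 88/184051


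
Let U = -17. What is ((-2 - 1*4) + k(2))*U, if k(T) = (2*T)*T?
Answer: -34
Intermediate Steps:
k(T) = 2*T**2
((-2 - 1*4) + k(2))*U = ((-2 - 1*4) + 2*2**2)*(-17) = ((-2 - 4) + 2*4)*(-17) = (-6 + 8)*(-17) = 2*(-17) = -34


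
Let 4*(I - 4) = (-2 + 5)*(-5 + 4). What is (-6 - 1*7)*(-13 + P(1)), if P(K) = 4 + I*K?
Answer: 299/4 ≈ 74.750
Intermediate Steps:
I = 13/4 (I = 4 + ((-2 + 5)*(-5 + 4))/4 = 4 + (3*(-1))/4 = 4 + (1/4)*(-3) = 4 - 3/4 = 13/4 ≈ 3.2500)
P(K) = 4 + 13*K/4
(-6 - 1*7)*(-13 + P(1)) = (-6 - 1*7)*(-13 + (4 + (13/4)*1)) = (-6 - 7)*(-13 + (4 + 13/4)) = -13*(-13 + 29/4) = -13*(-23/4) = 299/4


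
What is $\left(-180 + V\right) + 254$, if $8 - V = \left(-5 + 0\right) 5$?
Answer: $107$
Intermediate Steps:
$V = 33$ ($V = 8 - \left(-5 + 0\right) 5 = 8 - \left(-5\right) 5 = 8 - -25 = 8 + 25 = 33$)
$\left(-180 + V\right) + 254 = \left(-180 + 33\right) + 254 = -147 + 254 = 107$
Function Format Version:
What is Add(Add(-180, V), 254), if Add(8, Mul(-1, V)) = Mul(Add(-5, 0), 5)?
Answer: 107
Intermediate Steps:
V = 33 (V = Add(8, Mul(-1, Mul(Add(-5, 0), 5))) = Add(8, Mul(-1, Mul(-5, 5))) = Add(8, Mul(-1, -25)) = Add(8, 25) = 33)
Add(Add(-180, V), 254) = Add(Add(-180, 33), 254) = Add(-147, 254) = 107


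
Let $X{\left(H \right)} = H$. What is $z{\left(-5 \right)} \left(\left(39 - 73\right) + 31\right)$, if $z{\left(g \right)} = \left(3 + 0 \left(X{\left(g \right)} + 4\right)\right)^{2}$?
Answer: $-27$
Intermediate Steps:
$z{\left(g \right)} = 9$ ($z{\left(g \right)} = \left(3 + 0 \left(g + 4\right)\right)^{2} = \left(3 + 0 \left(4 + g\right)\right)^{2} = \left(3 + 0\right)^{2} = 3^{2} = 9$)
$z{\left(-5 \right)} \left(\left(39 - 73\right) + 31\right) = 9 \left(\left(39 - 73\right) + 31\right) = 9 \left(-34 + 31\right) = 9 \left(-3\right) = -27$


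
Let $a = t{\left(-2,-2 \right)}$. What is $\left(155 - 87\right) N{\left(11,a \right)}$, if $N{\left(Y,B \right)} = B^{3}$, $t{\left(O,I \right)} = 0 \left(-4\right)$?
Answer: $0$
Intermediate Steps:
$t{\left(O,I \right)} = 0$
$a = 0$
$\left(155 - 87\right) N{\left(11,a \right)} = \left(155 - 87\right) 0^{3} = 68 \cdot 0 = 0$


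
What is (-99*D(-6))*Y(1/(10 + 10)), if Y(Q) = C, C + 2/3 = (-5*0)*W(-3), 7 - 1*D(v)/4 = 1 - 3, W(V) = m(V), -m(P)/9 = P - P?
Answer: 2376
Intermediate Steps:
m(P) = 0 (m(P) = -9*(P - P) = -9*0 = 0)
W(V) = 0
D(v) = 36 (D(v) = 28 - 4*(1 - 3) = 28 - 4*(-2) = 28 + 8 = 36)
C = -⅔ (C = -⅔ - 5*0*0 = -⅔ + 0*0 = -⅔ + 0 = -⅔ ≈ -0.66667)
Y(Q) = -⅔
(-99*D(-6))*Y(1/(10 + 10)) = -99*36*(-⅔) = -3564*(-⅔) = 2376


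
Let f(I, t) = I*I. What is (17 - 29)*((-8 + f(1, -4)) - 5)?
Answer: 144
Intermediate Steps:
f(I, t) = I**2
(17 - 29)*((-8 + f(1, -4)) - 5) = (17 - 29)*((-8 + 1**2) - 5) = -12*((-8 + 1) - 5) = -12*(-7 - 5) = -12*(-12) = 144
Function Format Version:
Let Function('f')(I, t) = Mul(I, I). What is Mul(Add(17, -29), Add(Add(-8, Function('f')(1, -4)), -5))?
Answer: 144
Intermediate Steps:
Function('f')(I, t) = Pow(I, 2)
Mul(Add(17, -29), Add(Add(-8, Function('f')(1, -4)), -5)) = Mul(Add(17, -29), Add(Add(-8, Pow(1, 2)), -5)) = Mul(-12, Add(Add(-8, 1), -5)) = Mul(-12, Add(-7, -5)) = Mul(-12, -12) = 144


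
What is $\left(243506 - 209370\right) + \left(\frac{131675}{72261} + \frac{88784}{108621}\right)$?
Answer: $\frac{29772922387535}{872118009} \approx 34139.0$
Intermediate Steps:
$\left(243506 - 209370\right) + \left(\frac{131675}{72261} + \frac{88784}{108621}\right) = 34136 + \left(131675 \cdot \frac{1}{72261} + 88784 \cdot \frac{1}{108621}\right) = 34136 + \left(\frac{131675}{72261} + \frac{88784}{108621}\right) = 34136 + \frac{2302032311}{872118009} = \frac{29772922387535}{872118009}$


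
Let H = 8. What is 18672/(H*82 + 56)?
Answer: 2334/89 ≈ 26.225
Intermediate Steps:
18672/(H*82 + 56) = 18672/(8*82 + 56) = 18672/(656 + 56) = 18672/712 = 18672*(1/712) = 2334/89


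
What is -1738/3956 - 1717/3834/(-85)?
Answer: -4114738/9479565 ≈ -0.43406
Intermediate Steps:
-1738/3956 - 1717/3834/(-85) = -1738*1/3956 - 1717*1/3834*(-1/85) = -869/1978 - 1717/3834*(-1/85) = -869/1978 + 101/19170 = -4114738/9479565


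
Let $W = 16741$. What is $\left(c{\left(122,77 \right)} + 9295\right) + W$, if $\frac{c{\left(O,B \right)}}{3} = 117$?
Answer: $26387$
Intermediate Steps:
$c{\left(O,B \right)} = 351$ ($c{\left(O,B \right)} = 3 \cdot 117 = 351$)
$\left(c{\left(122,77 \right)} + 9295\right) + W = \left(351 + 9295\right) + 16741 = 9646 + 16741 = 26387$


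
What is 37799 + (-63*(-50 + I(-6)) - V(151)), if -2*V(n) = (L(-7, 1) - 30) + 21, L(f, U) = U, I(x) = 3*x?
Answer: 42079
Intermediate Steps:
V(n) = 4 (V(n) = -((1 - 30) + 21)/2 = -(-29 + 21)/2 = -½*(-8) = 4)
37799 + (-63*(-50 + I(-6)) - V(151)) = 37799 + (-63*(-50 + 3*(-6)) - 1*4) = 37799 + (-63*(-50 - 18) - 4) = 37799 + (-63*(-68) - 4) = 37799 + (4284 - 4) = 37799 + 4280 = 42079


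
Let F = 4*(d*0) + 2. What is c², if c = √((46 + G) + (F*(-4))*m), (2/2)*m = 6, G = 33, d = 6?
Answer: 31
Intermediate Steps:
F = 2 (F = 4*(6*0) + 2 = 4*0 + 2 = 0 + 2 = 2)
m = 6
c = √31 (c = √((46 + 33) + (2*(-4))*6) = √(79 - 8*6) = √(79 - 48) = √31 ≈ 5.5678)
c² = (√31)² = 31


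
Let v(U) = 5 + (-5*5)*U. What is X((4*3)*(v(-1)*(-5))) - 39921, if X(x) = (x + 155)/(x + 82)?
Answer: -68582633/1718 ≈ -39920.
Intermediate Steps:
v(U) = 5 - 25*U
X(x) = (155 + x)/(82 + x)
X((4*3)*(v(-1)*(-5))) - 39921 = (155 + (4*3)*((5 - 25*(-1))*(-5)))/(82 + (4*3)*((5 - 25*(-1))*(-5))) - 39921 = (155 + 12*((5 + 25)*(-5)))/(82 + 12*((5 + 25)*(-5))) - 39921 = (155 + 12*(30*(-5)))/(82 + 12*(30*(-5))) - 39921 = (155 + 12*(-150))/(82 + 12*(-150)) - 39921 = (155 - 1800)/(82 - 1800) - 39921 = -1645/(-1718) - 39921 = -1/1718*(-1645) - 39921 = 1645/1718 - 39921 = -68582633/1718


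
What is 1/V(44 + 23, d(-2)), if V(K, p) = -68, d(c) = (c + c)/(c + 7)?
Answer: -1/68 ≈ -0.014706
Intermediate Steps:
d(c) = 2*c/(7 + c) (d(c) = (2*c)/(7 + c) = 2*c/(7 + c))
1/V(44 + 23, d(-2)) = 1/(-68) = -1/68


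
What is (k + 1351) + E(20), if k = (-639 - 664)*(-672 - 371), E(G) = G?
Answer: 1360400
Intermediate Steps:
k = 1359029 (k = -1303*(-1043) = 1359029)
(k + 1351) + E(20) = (1359029 + 1351) + 20 = 1360380 + 20 = 1360400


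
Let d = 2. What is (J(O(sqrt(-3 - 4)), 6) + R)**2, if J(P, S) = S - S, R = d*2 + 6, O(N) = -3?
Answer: 100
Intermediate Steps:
R = 10 (R = 2*2 + 6 = 4 + 6 = 10)
J(P, S) = 0
(J(O(sqrt(-3 - 4)), 6) + R)**2 = (0 + 10)**2 = 10**2 = 100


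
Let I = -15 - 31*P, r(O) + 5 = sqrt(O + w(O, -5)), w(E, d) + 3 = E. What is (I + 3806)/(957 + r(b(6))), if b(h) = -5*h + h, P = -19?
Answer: 49056/10663 - 876*I*sqrt(51)/181271 ≈ 4.6006 - 0.034511*I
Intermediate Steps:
w(E, d) = -3 + E
b(h) = -4*h
r(O) = -5 + sqrt(-3 + 2*O) (r(O) = -5 + sqrt(O + (-3 + O)) = -5 + sqrt(-3 + 2*O))
I = 574 (I = -15 - 31*(-19) = -15 + 589 = 574)
(I + 3806)/(957 + r(b(6))) = (574 + 3806)/(957 + (-5 + sqrt(-3 + 2*(-4*6)))) = 4380/(957 + (-5 + sqrt(-3 + 2*(-24)))) = 4380/(957 + (-5 + sqrt(-3 - 48))) = 4380/(957 + (-5 + sqrt(-51))) = 4380/(957 + (-5 + I*sqrt(51))) = 4380/(952 + I*sqrt(51))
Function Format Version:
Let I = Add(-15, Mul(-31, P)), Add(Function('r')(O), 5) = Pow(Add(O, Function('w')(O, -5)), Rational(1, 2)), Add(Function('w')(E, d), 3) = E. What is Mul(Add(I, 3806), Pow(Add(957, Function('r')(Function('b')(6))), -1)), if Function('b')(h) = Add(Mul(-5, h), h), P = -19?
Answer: Add(Rational(49056, 10663), Mul(Rational(-876, 181271), I, Pow(51, Rational(1, 2)))) ≈ Add(4.6006, Mul(-0.034511, I))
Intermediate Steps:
Function('w')(E, d) = Add(-3, E)
Function('b')(h) = Mul(-4, h)
Function('r')(O) = Add(-5, Pow(Add(-3, Mul(2, O)), Rational(1, 2))) (Function('r')(O) = Add(-5, Pow(Add(O, Add(-3, O)), Rational(1, 2))) = Add(-5, Pow(Add(-3, Mul(2, O)), Rational(1, 2))))
I = 574 (I = Add(-15, Mul(-31, -19)) = Add(-15, 589) = 574)
Mul(Add(I, 3806), Pow(Add(957, Function('r')(Function('b')(6))), -1)) = Mul(Add(574, 3806), Pow(Add(957, Add(-5, Pow(Add(-3, Mul(2, Mul(-4, 6))), Rational(1, 2)))), -1)) = Mul(4380, Pow(Add(957, Add(-5, Pow(Add(-3, Mul(2, -24)), Rational(1, 2)))), -1)) = Mul(4380, Pow(Add(957, Add(-5, Pow(Add(-3, -48), Rational(1, 2)))), -1)) = Mul(4380, Pow(Add(957, Add(-5, Pow(-51, Rational(1, 2)))), -1)) = Mul(4380, Pow(Add(957, Add(-5, Mul(I, Pow(51, Rational(1, 2))))), -1)) = Mul(4380, Pow(Add(952, Mul(I, Pow(51, Rational(1, 2)))), -1))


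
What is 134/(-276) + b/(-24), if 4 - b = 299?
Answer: 6517/552 ≈ 11.806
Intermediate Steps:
b = -295 (b = 4 - 1*299 = 4 - 299 = -295)
134/(-276) + b/(-24) = 134/(-276) - 295/(-24) = 134*(-1/276) - 295*(-1/24) = -67/138 + 295/24 = 6517/552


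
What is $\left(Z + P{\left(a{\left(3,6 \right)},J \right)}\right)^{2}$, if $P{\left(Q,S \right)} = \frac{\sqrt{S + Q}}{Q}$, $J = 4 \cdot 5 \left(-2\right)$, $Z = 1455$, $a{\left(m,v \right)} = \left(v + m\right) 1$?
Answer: $\frac{\left(13095 + i \sqrt{31}\right)^{2}}{81} \approx 2.117 \cdot 10^{6} + 1800.2 i$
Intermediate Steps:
$a{\left(m,v \right)} = m + v$ ($a{\left(m,v \right)} = \left(m + v\right) 1 = m + v$)
$J = -40$ ($J = 20 \left(-2\right) = -40$)
$P{\left(Q,S \right)} = \frac{\sqrt{Q + S}}{Q}$
$\left(Z + P{\left(a{\left(3,6 \right)},J \right)}\right)^{2} = \left(1455 + \frac{\sqrt{\left(3 + 6\right) - 40}}{3 + 6}\right)^{2} = \left(1455 + \frac{\sqrt{9 - 40}}{9}\right)^{2} = \left(1455 + \frac{\sqrt{-31}}{9}\right)^{2} = \left(1455 + \frac{i \sqrt{31}}{9}\right)^{2}$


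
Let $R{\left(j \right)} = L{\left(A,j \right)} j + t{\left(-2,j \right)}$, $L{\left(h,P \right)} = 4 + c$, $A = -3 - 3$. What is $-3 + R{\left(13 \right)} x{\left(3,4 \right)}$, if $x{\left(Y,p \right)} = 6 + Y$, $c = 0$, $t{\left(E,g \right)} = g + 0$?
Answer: $582$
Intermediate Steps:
$t{\left(E,g \right)} = g$
$A = -6$
$L{\left(h,P \right)} = 4$ ($L{\left(h,P \right)} = 4 + 0 = 4$)
$R{\left(j \right)} = 5 j$ ($R{\left(j \right)} = 4 j + j = 5 j$)
$-3 + R{\left(13 \right)} x{\left(3,4 \right)} = -3 + 5 \cdot 13 \left(6 + 3\right) = -3 + 65 \cdot 9 = -3 + 585 = 582$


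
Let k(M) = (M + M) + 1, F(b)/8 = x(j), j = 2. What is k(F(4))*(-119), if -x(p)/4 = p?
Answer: 15113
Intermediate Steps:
x(p) = -4*p
F(b) = -64 (F(b) = 8*(-4*2) = 8*(-8) = -64)
k(M) = 1 + 2*M (k(M) = 2*M + 1 = 1 + 2*M)
k(F(4))*(-119) = (1 + 2*(-64))*(-119) = (1 - 128)*(-119) = -127*(-119) = 15113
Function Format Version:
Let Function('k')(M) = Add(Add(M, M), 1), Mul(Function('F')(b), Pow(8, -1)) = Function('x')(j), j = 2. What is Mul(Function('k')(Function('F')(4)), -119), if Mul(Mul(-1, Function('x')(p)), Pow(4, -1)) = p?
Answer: 15113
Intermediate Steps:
Function('x')(p) = Mul(-4, p)
Function('F')(b) = -64 (Function('F')(b) = Mul(8, Mul(-4, 2)) = Mul(8, -8) = -64)
Function('k')(M) = Add(1, Mul(2, M)) (Function('k')(M) = Add(Mul(2, M), 1) = Add(1, Mul(2, M)))
Mul(Function('k')(Function('F')(4)), -119) = Mul(Add(1, Mul(2, -64)), -119) = Mul(Add(1, -128), -119) = Mul(-127, -119) = 15113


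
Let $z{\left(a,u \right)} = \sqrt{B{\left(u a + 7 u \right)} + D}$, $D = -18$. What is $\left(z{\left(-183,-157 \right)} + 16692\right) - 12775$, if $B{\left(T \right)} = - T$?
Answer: $3917 + 5 i \sqrt{1106} \approx 3917.0 + 166.28 i$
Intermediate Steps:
$z{\left(a,u \right)} = \sqrt{-18 - 7 u - a u}$ ($z{\left(a,u \right)} = \sqrt{- (u a + 7 u) - 18} = \sqrt{- (a u + 7 u) - 18} = \sqrt{- (7 u + a u) - 18} = \sqrt{\left(- 7 u - a u\right) - 18} = \sqrt{-18 - 7 u - a u}$)
$\left(z{\left(-183,-157 \right)} + 16692\right) - 12775 = \left(\sqrt{-18 - - 157 \left(7 - 183\right)} + 16692\right) - 12775 = \left(\sqrt{-18 - \left(-157\right) \left(-176\right)} + 16692\right) - 12775 = \left(\sqrt{-18 - 27632} + 16692\right) - 12775 = \left(\sqrt{-27650} + 16692\right) - 12775 = \left(5 i \sqrt{1106} + 16692\right) - 12775 = \left(16692 + 5 i \sqrt{1106}\right) - 12775 = 3917 + 5 i \sqrt{1106}$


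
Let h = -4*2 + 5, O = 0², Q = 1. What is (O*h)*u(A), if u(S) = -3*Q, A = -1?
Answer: 0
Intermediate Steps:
u(S) = -3 (u(S) = -3*1 = -3)
O = 0
h = -3 (h = -8 + 5 = -3)
(O*h)*u(A) = (0*(-3))*(-3) = 0*(-3) = 0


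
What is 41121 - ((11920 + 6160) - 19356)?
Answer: 42397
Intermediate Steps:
41121 - ((11920 + 6160) - 19356) = 41121 - (18080 - 19356) = 41121 - 1*(-1276) = 41121 + 1276 = 42397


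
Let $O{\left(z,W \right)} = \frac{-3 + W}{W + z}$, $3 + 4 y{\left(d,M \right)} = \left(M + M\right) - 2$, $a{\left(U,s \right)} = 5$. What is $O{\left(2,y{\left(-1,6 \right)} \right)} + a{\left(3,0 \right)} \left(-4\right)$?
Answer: $- \frac{61}{3} \approx -20.333$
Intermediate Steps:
$y{\left(d,M \right)} = - \frac{5}{4} + \frac{M}{2}$ ($y{\left(d,M \right)} = - \frac{3}{4} + \frac{\left(M + M\right) - 2}{4} = - \frac{3}{4} + \frac{2 M - 2}{4} = - \frac{3}{4} + \frac{-2 + 2 M}{4} = - \frac{3}{4} + \left(- \frac{1}{2} + \frac{M}{2}\right) = - \frac{5}{4} + \frac{M}{2}$)
$O{\left(z,W \right)} = \frac{-3 + W}{W + z}$
$O{\left(2,y{\left(-1,6 \right)} \right)} + a{\left(3,0 \right)} \left(-4\right) = \frac{-3 + \left(- \frac{5}{4} + \frac{1}{2} \cdot 6\right)}{\left(- \frac{5}{4} + \frac{1}{2} \cdot 6\right) + 2} + 5 \left(-4\right) = \frac{-3 + \left(- \frac{5}{4} + 3\right)}{\left(- \frac{5}{4} + 3\right) + 2} - 20 = \frac{-3 + \frac{7}{4}}{\frac{7}{4} + 2} - 20 = \frac{1}{\frac{15}{4}} \left(- \frac{5}{4}\right) - 20 = \frac{4}{15} \left(- \frac{5}{4}\right) - 20 = - \frac{1}{3} - 20 = - \frac{61}{3}$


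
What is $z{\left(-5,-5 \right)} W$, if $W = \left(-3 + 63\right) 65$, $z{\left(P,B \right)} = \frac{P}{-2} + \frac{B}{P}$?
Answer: $13650$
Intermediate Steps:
$z{\left(P,B \right)} = - \frac{P}{2} + \frac{B}{P}$ ($z{\left(P,B \right)} = P \left(- \frac{1}{2}\right) + \frac{B}{P} = - \frac{P}{2} + \frac{B}{P}$)
$W = 3900$ ($W = 60 \cdot 65 = 3900$)
$z{\left(-5,-5 \right)} W = \left(\left(- \frac{1}{2}\right) \left(-5\right) - \frac{5}{-5}\right) 3900 = \left(\frac{5}{2} - -1\right) 3900 = \left(\frac{5}{2} + 1\right) 3900 = \frac{7}{2} \cdot 3900 = 13650$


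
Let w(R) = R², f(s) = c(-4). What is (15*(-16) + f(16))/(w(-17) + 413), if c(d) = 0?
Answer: -40/117 ≈ -0.34188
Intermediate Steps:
f(s) = 0
(15*(-16) + f(16))/(w(-17) + 413) = (15*(-16) + 0)/((-17)² + 413) = (-240 + 0)/(289 + 413) = -240/702 = -240*1/702 = -40/117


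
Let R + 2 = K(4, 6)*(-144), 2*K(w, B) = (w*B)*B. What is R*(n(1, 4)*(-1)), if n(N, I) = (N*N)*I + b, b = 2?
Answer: 62220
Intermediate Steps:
K(w, B) = w*B²/2 (K(w, B) = ((w*B)*B)/2 = ((B*w)*B)/2 = (w*B²)/2 = w*B²/2)
n(N, I) = 2 + I*N² (n(N, I) = (N*N)*I + 2 = N²*I + 2 = I*N² + 2 = 2 + I*N²)
R = -10370 (R = -2 + ((½)*4*6²)*(-144) = -2 + ((½)*4*36)*(-144) = -2 + 72*(-144) = -2 - 10368 = -10370)
R*(n(1, 4)*(-1)) = -10370*(2 + 4*1²)*(-1) = -10370*(2 + 4*1)*(-1) = -10370*(2 + 4)*(-1) = -62220*(-1) = -10370*(-6) = 62220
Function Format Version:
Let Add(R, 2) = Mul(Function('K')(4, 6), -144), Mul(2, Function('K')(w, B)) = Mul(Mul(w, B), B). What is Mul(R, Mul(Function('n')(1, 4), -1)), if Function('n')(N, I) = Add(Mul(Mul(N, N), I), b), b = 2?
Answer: 62220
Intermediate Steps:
Function('K')(w, B) = Mul(Rational(1, 2), w, Pow(B, 2)) (Function('K')(w, B) = Mul(Rational(1, 2), Mul(Mul(w, B), B)) = Mul(Rational(1, 2), Mul(Mul(B, w), B)) = Mul(Rational(1, 2), Mul(w, Pow(B, 2))) = Mul(Rational(1, 2), w, Pow(B, 2)))
Function('n')(N, I) = Add(2, Mul(I, Pow(N, 2))) (Function('n')(N, I) = Add(Mul(Mul(N, N), I), 2) = Add(Mul(Pow(N, 2), I), 2) = Add(Mul(I, Pow(N, 2)), 2) = Add(2, Mul(I, Pow(N, 2))))
R = -10370 (R = Add(-2, Mul(Mul(Rational(1, 2), 4, Pow(6, 2)), -144)) = Add(-2, Mul(Mul(Rational(1, 2), 4, 36), -144)) = Add(-2, Mul(72, -144)) = Add(-2, -10368) = -10370)
Mul(R, Mul(Function('n')(1, 4), -1)) = Mul(-10370, Mul(Add(2, Mul(4, Pow(1, 2))), -1)) = Mul(-10370, Mul(Add(2, Mul(4, 1)), -1)) = Mul(-10370, Mul(Add(2, 4), -1)) = Mul(-10370, Mul(6, -1)) = Mul(-10370, -6) = 62220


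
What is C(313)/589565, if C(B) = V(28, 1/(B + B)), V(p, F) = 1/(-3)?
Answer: -1/1768695 ≈ -5.6539e-7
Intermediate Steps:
V(p, F) = -1/3
C(B) = -1/3
C(313)/589565 = -1/3/589565 = -1/3*1/589565 = -1/1768695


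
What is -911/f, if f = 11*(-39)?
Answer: 911/429 ≈ 2.1235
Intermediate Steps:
f = -429
-911/f = -911/(-429) = -911*(-1/429) = 911/429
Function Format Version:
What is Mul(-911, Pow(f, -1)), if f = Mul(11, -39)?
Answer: Rational(911, 429) ≈ 2.1235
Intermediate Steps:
f = -429
Mul(-911, Pow(f, -1)) = Mul(-911, Pow(-429, -1)) = Mul(-911, Rational(-1, 429)) = Rational(911, 429)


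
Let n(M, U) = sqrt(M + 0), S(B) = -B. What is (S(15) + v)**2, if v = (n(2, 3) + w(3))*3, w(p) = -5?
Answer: 918 - 180*sqrt(2) ≈ 663.44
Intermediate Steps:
n(M, U) = sqrt(M)
v = -15 + 3*sqrt(2) (v = (sqrt(2) - 5)*3 = (-5 + sqrt(2))*3 = -15 + 3*sqrt(2) ≈ -10.757)
(S(15) + v)**2 = (-1*15 + (-15 + 3*sqrt(2)))**2 = (-15 + (-15 + 3*sqrt(2)))**2 = (-30 + 3*sqrt(2))**2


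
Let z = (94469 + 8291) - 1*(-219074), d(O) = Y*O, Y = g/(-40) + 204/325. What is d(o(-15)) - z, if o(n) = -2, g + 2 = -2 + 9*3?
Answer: -418384337/1300 ≈ -3.2183e+5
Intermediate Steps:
g = 23 (g = -2 + (-2 + 9*3) = -2 + (-2 + 27) = -2 + 25 = 23)
Y = 137/2600 (Y = 23/(-40) + 204/325 = 23*(-1/40) + 204*(1/325) = -23/40 + 204/325 = 137/2600 ≈ 0.052692)
d(O) = 137*O/2600
z = 321834 (z = 102760 + 219074 = 321834)
d(o(-15)) - z = (137/2600)*(-2) - 1*321834 = -137/1300 - 321834 = -418384337/1300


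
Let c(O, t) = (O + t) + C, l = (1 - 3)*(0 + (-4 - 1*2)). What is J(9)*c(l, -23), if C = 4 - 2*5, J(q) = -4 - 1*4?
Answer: 136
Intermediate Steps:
J(q) = -8 (J(q) = -4 - 4 = -8)
C = -6 (C = 4 - 10 = -6)
l = 12 (l = -2*(0 + (-4 - 2)) = -2*(0 - 6) = -2*(-6) = 12)
c(O, t) = -6 + O + t (c(O, t) = (O + t) - 6 = -6 + O + t)
J(9)*c(l, -23) = -8*(-6 + 12 - 23) = -8*(-17) = 136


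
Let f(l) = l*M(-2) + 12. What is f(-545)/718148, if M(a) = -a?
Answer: -539/359074 ≈ -0.0015011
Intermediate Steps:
f(l) = 12 + 2*l (f(l) = l*(-1*(-2)) + 12 = l*2 + 12 = 2*l + 12 = 12 + 2*l)
f(-545)/718148 = (12 + 2*(-545))/718148 = (12 - 1090)*(1/718148) = -1078*1/718148 = -539/359074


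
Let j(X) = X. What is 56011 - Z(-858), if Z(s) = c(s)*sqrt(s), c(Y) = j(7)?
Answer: 56011 - 7*I*sqrt(858) ≈ 56011.0 - 205.04*I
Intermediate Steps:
c(Y) = 7
Z(s) = 7*sqrt(s)
56011 - Z(-858) = 56011 - 7*sqrt(-858) = 56011 - 7*I*sqrt(858)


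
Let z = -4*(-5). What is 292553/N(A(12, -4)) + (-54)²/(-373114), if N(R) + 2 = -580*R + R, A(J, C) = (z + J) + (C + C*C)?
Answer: -54614956945/4753099246 ≈ -11.490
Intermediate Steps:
z = 20
A(J, C) = 20 + C + J + C² (A(J, C) = (20 + J) + (C + C*C) = (20 + J) + (C + C²) = 20 + C + J + C²)
N(R) = -2 - 579*R (N(R) = -2 + (-580*R + R) = -2 - 579*R)
292553/N(A(12, -4)) + (-54)²/(-373114) = 292553/(-2 - 579*(20 - 4 + 12 + (-4)²)) + (-54)²/(-373114) = 292553/(-2 - 579*(20 - 4 + 12 + 16)) + 2916*(-1/373114) = 292553/(-2 - 579*44) - 1458/186557 = 292553/(-2 - 25476) - 1458/186557 = 292553/(-25478) - 1458/186557 = 292553*(-1/25478) - 1458/186557 = -292553/25478 - 1458/186557 = -54614956945/4753099246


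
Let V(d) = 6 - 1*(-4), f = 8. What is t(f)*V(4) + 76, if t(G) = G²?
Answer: 716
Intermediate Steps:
V(d) = 10 (V(d) = 6 + 4 = 10)
t(f)*V(4) + 76 = 8²*10 + 76 = 64*10 + 76 = 640 + 76 = 716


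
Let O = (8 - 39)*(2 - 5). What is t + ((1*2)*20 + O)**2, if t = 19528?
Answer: 37217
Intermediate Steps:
O = 93 (O = -31*(-3) = 93)
t + ((1*2)*20 + O)**2 = 19528 + ((1*2)*20 + 93)**2 = 19528 + (2*20 + 93)**2 = 19528 + (40 + 93)**2 = 19528 + 133**2 = 19528 + 17689 = 37217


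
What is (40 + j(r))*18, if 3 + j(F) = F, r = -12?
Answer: 450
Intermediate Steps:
j(F) = -3 + F
(40 + j(r))*18 = (40 + (-3 - 12))*18 = (40 - 15)*18 = 25*18 = 450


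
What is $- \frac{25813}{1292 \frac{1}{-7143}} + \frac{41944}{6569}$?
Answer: $\frac{1211261251019}{8487148} \approx 1.4272 \cdot 10^{5}$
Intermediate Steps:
$- \frac{25813}{1292 \frac{1}{-7143}} + \frac{41944}{6569} = - \frac{25813}{1292 \left(- \frac{1}{7143}\right)} + 41944 \cdot \frac{1}{6569} = - \frac{25813}{- \frac{1292}{7143}} + \frac{41944}{6569} = \left(-25813\right) \left(- \frac{7143}{1292}\right) + \frac{41944}{6569} = \frac{184382259}{1292} + \frac{41944}{6569} = \frac{1211261251019}{8487148}$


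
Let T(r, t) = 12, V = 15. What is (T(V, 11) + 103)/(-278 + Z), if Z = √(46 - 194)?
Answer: -15985/38716 - 115*I*√37/38716 ≈ -0.41288 - 0.018068*I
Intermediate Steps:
Z = 2*I*√37 (Z = √(-148) = 2*I*√37 ≈ 12.166*I)
(T(V, 11) + 103)/(-278 + Z) = (12 + 103)/(-278 + 2*I*√37) = 115/(-278 + 2*I*√37)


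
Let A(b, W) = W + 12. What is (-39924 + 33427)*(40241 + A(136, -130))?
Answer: -260679131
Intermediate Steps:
A(b, W) = 12 + W
(-39924 + 33427)*(40241 + A(136, -130)) = (-39924 + 33427)*(40241 + (12 - 130)) = -6497*(40241 - 118) = -6497*40123 = -260679131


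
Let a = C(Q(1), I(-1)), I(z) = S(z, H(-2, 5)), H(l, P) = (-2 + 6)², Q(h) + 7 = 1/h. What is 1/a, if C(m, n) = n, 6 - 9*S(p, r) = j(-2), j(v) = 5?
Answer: 9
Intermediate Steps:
Q(h) = -7 + 1/h
H(l, P) = 16 (H(l, P) = 4² = 16)
S(p, r) = ⅑ (S(p, r) = ⅔ - ⅑*5 = ⅔ - 5/9 = ⅑)
I(z) = ⅑
a = ⅑ ≈ 0.11111
1/a = 1/(⅑) = 9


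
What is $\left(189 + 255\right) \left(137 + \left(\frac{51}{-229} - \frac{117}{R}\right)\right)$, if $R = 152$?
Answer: $\frac{525490761}{8702} \approx 60387.0$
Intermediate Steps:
$\left(189 + 255\right) \left(137 + \left(\frac{51}{-229} - \frac{117}{R}\right)\right) = \left(189 + 255\right) \left(137 + \left(\frac{51}{-229} - \frac{117}{152}\right)\right) = 444 \left(137 + \left(51 \left(- \frac{1}{229}\right) - \frac{117}{152}\right)\right) = 444 \left(137 - \frac{34545}{34808}\right) = 444 \cdot \frac{4734151}{34808} = \frac{525490761}{8702}$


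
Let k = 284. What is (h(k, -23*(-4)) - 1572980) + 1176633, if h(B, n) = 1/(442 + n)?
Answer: -211649297/534 ≈ -3.9635e+5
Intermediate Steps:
(h(k, -23*(-4)) - 1572980) + 1176633 = (1/(442 - 23*(-4)) - 1572980) + 1176633 = (1/(442 + 92) - 1572980) + 1176633 = (1/534 - 1572980) + 1176633 = -839971319/534 + 1176633 = -211649297/534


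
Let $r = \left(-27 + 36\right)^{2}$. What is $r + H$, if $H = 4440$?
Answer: $4521$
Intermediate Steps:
$r = 81$ ($r = 9^{2} = 81$)
$r + H = 81 + 4440 = 4521$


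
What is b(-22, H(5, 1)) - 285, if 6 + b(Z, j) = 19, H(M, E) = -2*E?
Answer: -272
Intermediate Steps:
b(Z, j) = 13 (b(Z, j) = -6 + 19 = 13)
b(-22, H(5, 1)) - 285 = 13 - 285 = -272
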